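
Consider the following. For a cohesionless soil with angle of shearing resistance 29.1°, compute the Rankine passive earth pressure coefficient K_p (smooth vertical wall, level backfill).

2.89

K_p = (1 + sin φ)/(1 − sin φ) = tan²(45° + 29.1°/2) = 2.894.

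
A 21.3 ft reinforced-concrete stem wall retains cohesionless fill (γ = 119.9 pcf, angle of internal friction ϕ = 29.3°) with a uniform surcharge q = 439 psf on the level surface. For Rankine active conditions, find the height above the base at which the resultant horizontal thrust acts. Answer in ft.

K_a = 0.3428.
Triangular part P₁ = ½K_aγH² = 9325 at H/3 = 7.100 ft; rectangular part P₂ = K_a q H = 3206 at H/2 = 10.65 ft.
ȳ = (P₁·7.100 + P₂·10.65)/(P₁+P₂) = 8.008 ft.

8.01 ft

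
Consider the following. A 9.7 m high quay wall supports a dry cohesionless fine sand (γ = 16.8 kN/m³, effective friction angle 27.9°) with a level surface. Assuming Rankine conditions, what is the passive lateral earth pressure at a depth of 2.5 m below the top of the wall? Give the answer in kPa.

116 kPa

K_p = (1 + sin φ)/(1 − sin φ) = 2.759.
σ_h = K_p γ z = 2.759 × 16.8 × 2.5 = 115.9 kPa.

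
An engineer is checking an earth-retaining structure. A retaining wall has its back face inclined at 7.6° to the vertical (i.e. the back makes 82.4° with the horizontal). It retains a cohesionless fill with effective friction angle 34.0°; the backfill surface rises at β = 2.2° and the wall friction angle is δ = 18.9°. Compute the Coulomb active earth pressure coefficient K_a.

0.321

K_a = sin²(α+φ) / [sin²α · sin(α−δ) · (1 + √{sin(φ+δ)sin(φ−β) / (sin(α−δ)sin(α+β))})²].
With α = 82.4°, φ = 34.0°, δ = 18.9°, β = 2.2°: K_a = 0.3207.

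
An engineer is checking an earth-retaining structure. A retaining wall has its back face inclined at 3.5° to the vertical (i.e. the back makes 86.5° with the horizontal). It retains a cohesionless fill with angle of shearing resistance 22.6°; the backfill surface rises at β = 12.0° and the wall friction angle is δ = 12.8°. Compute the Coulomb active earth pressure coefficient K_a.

0.524

K_a = sin²(α+φ) / [sin²α · sin(α−δ) · (1 + √{sin(φ+δ)sin(φ−β) / (sin(α−δ)sin(α+β))})²].
With α = 86.5°, φ = 22.6°, δ = 12.8°, β = 12.0°: K_a = 0.5239.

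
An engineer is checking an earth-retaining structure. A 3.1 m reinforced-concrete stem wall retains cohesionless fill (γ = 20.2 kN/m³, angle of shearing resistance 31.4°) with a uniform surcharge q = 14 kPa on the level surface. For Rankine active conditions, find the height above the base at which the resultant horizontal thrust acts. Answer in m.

1.19 m

K_a = 0.3149.
Triangular part P₁ = ½K_aγH² = 30.57 at H/3 = 1.033 m; rectangular part P₂ = K_a q H = 13.67 at H/2 = 1.550 m.
ȳ = (P₁·1.033 + P₂·1.550)/(P₁+P₂) = 1.193 m.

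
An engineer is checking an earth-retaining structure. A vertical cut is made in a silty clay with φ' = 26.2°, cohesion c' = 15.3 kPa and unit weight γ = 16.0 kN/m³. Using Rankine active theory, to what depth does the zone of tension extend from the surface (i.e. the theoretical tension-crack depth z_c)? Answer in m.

K_a = tan²(45° − 26.2°/2) = 0.3874; √K_a = 0.6224.
The active pressure is zero where K_a γ z = 2c√K_a, so z_c = 2c/(γ√K_a) = 2×15.3/(16.0×0.6224) = 3.073 m.

3.07 m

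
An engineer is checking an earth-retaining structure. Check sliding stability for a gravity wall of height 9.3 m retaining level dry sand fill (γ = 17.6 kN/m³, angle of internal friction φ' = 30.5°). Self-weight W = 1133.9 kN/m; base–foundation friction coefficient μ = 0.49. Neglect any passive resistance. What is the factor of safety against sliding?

K_a = tan²(45° − 30.5°/2) = 0.3267.
P_a = ½K_aγH² = 0.5×0.3267×17.6×9.3² = 248.6 kN/m, acting at H/3 = 3.100 m above the base.
FS_sliding = μW / P_a = 0.49×1133.9 / 248.6 = 2.235.

2.23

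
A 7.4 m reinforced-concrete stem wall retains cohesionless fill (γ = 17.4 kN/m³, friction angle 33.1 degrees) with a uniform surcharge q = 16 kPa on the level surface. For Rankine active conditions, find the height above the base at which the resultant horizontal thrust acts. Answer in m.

K_a = 0.2936.
Triangular part P₁ = ½K_aγH² = 139.9 at H/3 = 2.467 m; rectangular part P₂ = K_a q H = 34.76 at H/2 = 3.700 m.
ȳ = (P₁·2.467 + P₂·3.700)/(P₁+P₂) = 2.712 m.

2.71 m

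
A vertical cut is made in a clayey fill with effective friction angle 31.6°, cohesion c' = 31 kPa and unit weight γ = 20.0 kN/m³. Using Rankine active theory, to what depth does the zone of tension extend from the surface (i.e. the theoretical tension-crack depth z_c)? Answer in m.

K_a = tan²(45° − 31.6°/2) = 0.3123; √K_a = 0.5589.
The active pressure is zero where K_a γ z = 2c√K_a, so z_c = 2c/(γ√K_a) = 2×31/(20.0×0.5589) = 5.547 m.

5.55 m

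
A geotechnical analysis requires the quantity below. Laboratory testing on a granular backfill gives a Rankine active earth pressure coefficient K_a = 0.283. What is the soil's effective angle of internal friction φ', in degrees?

34.0°

K_a = tan²(45° − φ/2) ⇒ 45° − φ/2 = arctan(√0.283) = 28.01°.
φ = 2(45° − 28.01°) = 33.98°.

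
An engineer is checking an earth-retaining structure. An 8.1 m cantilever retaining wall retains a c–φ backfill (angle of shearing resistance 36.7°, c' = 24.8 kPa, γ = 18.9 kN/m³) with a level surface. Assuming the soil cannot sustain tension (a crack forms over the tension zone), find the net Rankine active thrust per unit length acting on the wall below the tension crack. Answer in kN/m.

19.6 kN/m

K_a = 0.2519; √K_a = 0.5019.
Tension-crack depth z_c = 2c/(γ√K_a) = 2×24.8/(18.9×0.5019) = 5.229 m.
σ_a at base = K_a γ H − 2c√K_a = 0.2519×18.9×8.1 − 2×24.8×0.5019 = 13.66 kPa.
P_a = ½ × 13.66 × (H − z_c) = 0.5×13.66×2.871 = 19.61 kN/m.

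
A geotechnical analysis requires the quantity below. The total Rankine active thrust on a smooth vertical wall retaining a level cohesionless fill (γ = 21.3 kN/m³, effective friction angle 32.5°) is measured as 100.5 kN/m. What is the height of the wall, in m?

K_a = 0.3010. P_a = ½ K_a γ H² ⇒ H = √(2P_a/(K_a γ)).
H = √(2×100.5/(0.3010×21.3)) = 5.599 m.

5.60 m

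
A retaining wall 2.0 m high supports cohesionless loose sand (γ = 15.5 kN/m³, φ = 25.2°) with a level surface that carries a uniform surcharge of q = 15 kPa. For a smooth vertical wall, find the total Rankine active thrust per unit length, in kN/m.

K_a = tan²(45° − φ/2) = 0.4027.
Soil triangle: ½ K_a γ H² = 0.5×0.4027×15.5×2.0² = 12.48 kN/m.
Surcharge rectangle: K_a q H = 0.4027×15×2.0 = 12.08 kN/m.
Total = 12.48 + 12.08 = 24.57 kN/m.

24.6 kN/m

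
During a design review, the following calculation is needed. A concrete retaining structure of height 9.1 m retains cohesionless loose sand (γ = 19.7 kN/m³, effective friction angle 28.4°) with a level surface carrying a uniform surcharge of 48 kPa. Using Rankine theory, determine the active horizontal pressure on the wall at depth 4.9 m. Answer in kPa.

51.4 kPa

K_a = (1 − sin φ)/(1 + sin φ) = 0.3554.
σ_v = γz + q = 19.7 × 4.9 + 48 = 144.5 kPa.
σ_h = K_a σ_v = 0.3554 × 144.5 = 51.36 kPa.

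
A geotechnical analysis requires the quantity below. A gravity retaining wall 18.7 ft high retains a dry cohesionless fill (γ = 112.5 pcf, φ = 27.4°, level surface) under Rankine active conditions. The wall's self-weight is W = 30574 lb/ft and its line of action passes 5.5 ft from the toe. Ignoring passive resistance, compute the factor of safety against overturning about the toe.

K_a = tan²(45° − 27.4°/2) = 0.3697.
P_a = ½K_aγH² = 0.5×0.3697×112.5×18.7² = 7272 lb/ft, acting at H/3 = 6.233 ft above the base.
Overturning moment M_o = P_a × H/3 = 7272 × 6.233 = 45330.
Resisting moment M_r = W × 5.5 = 30574 × 5.5 = 168200.
FS_overturning = M_r/M_o = 168200/45330 = 3.710.

3.71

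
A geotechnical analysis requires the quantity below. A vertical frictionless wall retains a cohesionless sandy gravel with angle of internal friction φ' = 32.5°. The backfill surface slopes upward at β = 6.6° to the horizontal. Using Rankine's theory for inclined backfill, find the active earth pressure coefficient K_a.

K_a = cos β · (cos β − √(cos²β − cos²φ)) / (cos β + √(cos²β − cos²φ)).
cos β = 0.9934, cos φ = 0.8434, √(cos²β − cos²φ) = 0.5249.
K_a = 0.9934 × (0.9934 − 0.5249)/(0.9934 + 0.5249) = 0.3065.

0.307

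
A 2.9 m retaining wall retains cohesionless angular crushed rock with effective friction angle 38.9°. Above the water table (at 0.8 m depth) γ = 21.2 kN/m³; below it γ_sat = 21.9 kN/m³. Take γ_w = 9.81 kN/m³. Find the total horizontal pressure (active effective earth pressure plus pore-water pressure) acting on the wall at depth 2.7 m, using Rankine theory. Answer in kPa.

27.8 kPa

K_a = (1 − sin φ)/(1 + sin φ) = 0.2285.
γ' = 21.9 − 9.81 = 12.09 kN/m³.
Effective vertical stress at 2.7 m: σ'_v = 21.2×0.8 + 12.09×1.90 = 39.93 kPa.
σ'_h = K_a σ'_v = 0.2285 × 39.93 = 9.125 kPa; u = γ_w × 1.90 = 18.64 kPa.
Total σ_h = 9.125 + 18.64 = 27.76 kPa.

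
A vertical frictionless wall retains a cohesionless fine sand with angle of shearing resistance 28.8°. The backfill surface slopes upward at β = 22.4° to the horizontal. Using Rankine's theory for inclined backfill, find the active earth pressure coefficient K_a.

0.478

K_a = cos β · (cos β − √(cos²β − cos²φ)) / (cos β + √(cos²β − cos²φ)).
cos β = 0.9245, cos φ = 0.8763, √(cos²β − cos²φ) = 0.2947.
K_a = 0.9245 × (0.9245 − 0.2947)/(0.9245 + 0.2947) = 0.4776.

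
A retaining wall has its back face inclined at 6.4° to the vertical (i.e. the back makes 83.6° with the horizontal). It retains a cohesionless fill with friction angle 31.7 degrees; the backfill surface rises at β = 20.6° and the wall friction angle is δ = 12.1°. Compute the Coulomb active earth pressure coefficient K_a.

0.458

K_a = sin²(α+φ) / [sin²α · sin(α−δ) · (1 + √{sin(φ+δ)sin(φ−β) / (sin(α−δ)sin(α+β))})²].
With α = 83.6°, φ = 31.7°, δ = 12.1°, β = 20.6°: K_a = 0.4578.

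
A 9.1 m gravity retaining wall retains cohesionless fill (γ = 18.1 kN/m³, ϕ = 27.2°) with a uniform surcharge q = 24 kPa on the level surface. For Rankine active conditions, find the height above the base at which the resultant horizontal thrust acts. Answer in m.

K_a = 0.3726.
Triangular part P₁ = ½K_aγH² = 279.2 at H/3 = 3.033 m; rectangular part P₂ = K_a q H = 81.37 at H/2 = 4.550 m.
ȳ = (P₁·3.033 + P₂·4.550)/(P₁+P₂) = 3.376 m.

3.38 m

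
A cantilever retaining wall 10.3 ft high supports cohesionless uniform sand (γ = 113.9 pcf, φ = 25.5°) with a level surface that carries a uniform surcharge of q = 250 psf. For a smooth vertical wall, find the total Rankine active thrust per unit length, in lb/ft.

K_a = tan²(45° − φ/2) = 0.3981.
Soil triangle: ½ K_a γ H² = 0.5×0.3981×113.9×10.3² = 2405 lb/ft.
Surcharge rectangle: K_a q H = 0.3981×250×10.3 = 1025 lb/ft.
Total = 2405 + 1025 = 3430 lb/ft.

3430 lb/ft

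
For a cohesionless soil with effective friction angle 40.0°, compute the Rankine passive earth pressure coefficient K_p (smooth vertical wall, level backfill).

4.60

K_p = (1 + sin φ)/(1 − sin φ) = tan²(45° + 40.0°/2) = 4.599.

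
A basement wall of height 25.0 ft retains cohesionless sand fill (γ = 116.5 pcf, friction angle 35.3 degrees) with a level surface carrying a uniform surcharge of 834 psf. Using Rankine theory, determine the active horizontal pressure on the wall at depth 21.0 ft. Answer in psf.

878 psf

K_a = (1 − sin φ)/(1 + sin φ) = 0.2675.
σ_v = γz + q = 116.5 × 21.0 + 834 = 3280 psf.
σ_h = K_a σ_v = 0.2675 × 3280 = 877.7 psf.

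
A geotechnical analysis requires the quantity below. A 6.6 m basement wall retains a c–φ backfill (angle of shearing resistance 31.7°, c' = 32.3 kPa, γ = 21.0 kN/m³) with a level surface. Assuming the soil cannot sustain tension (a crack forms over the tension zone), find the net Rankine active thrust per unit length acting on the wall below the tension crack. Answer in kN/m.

K_a = 0.3111; √K_a = 0.5577.
Tension-crack depth z_c = 2c/(γ√K_a) = 2×32.3/(21.0×0.5577) = 5.515 m.
σ_a at base = K_a γ H − 2c√K_a = 0.3111×21.0×6.6 − 2×32.3×0.5577 = 7.085 kPa.
P_a = ½ × 7.085 × (H − z_c) = 0.5×7.085×1.085 = 3.842 kN/m.

3.84 kN/m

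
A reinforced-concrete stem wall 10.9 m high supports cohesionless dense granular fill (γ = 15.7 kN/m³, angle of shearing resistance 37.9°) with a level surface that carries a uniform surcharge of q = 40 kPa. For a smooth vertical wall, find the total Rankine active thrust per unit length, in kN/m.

K_a = tan²(45° − φ/2) = 0.2389.
Soil triangle: ½ K_a γ H² = 0.5×0.2389×15.7×10.9² = 222.8 kN/m.
Surcharge rectangle: K_a q H = 0.2389×40×10.9 = 104.2 kN/m.
Total = 222.8 + 104.2 = 327.0 kN/m.

327 kN/m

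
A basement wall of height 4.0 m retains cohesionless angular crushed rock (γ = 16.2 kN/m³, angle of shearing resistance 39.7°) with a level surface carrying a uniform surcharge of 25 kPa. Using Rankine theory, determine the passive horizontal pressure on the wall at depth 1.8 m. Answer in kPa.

K_p = (1 + sin φ)/(1 − sin φ) = 4.537.
σ_v = γz + q = 16.2 × 1.8 + 25 = 54.16 kPa.
σ_h = K_p σ_v = 4.537 × 54.16 = 245.7 kPa.

246 kPa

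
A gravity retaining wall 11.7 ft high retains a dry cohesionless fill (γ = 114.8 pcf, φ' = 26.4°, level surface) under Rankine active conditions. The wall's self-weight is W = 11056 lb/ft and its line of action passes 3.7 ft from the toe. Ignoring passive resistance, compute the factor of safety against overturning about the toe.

3.47

K_a = tan²(45° − 26.4°/2) = 0.3844.
P_a = ½K_aγH² = 0.5×0.3844×114.8×11.7² = 3021 lb/ft, acting at H/3 = 3.900 ft above the base.
Overturning moment M_o = P_a × H/3 = 3021 × 3.900 = 11780.
Resisting moment M_r = W × 3.7 = 11056 × 3.7 = 40910.
FS_overturning = M_r/M_o = 40910/11780 = 3.472.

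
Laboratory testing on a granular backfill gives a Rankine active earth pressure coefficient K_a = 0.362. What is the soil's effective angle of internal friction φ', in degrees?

27.9°

K_a = tan²(45° − φ/2) ⇒ 45° − φ/2 = arctan(√0.362) = 31.03°.
φ = 2(45° − 31.03°) = 27.93°.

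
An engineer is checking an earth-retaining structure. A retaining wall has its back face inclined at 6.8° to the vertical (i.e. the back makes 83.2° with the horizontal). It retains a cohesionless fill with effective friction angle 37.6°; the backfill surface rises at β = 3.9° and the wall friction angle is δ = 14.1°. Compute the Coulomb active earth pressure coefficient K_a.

0.283

K_a = sin²(α+φ) / [sin²α · sin(α−δ) · (1 + √{sin(φ+δ)sin(φ−β) / (sin(α−δ)sin(α+β))})²].
With α = 83.2°, φ = 37.6°, δ = 14.1°, β = 3.9°: K_a = 0.2827.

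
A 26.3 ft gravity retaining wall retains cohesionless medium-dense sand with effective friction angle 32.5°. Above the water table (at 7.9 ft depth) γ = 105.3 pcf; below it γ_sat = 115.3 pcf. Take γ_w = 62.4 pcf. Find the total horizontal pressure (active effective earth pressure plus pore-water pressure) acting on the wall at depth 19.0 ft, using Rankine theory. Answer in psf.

1120 psf

K_a = (1 − sin φ)/(1 + sin φ) = 0.3010.
γ' = 115.3 − 62.4 = 52.90 pcf.
Effective vertical stress at 19.0 ft: σ'_v = 105.3×7.9 + 52.90×11.1 = 1419 psf.
σ'_h = K_a σ'_v = 0.3010 × 1419 = 427.1 psf; u = γ_w × 11.1 = 692.6 psf.
Total σ_h = 427.1 + 692.6 = 1120 psf.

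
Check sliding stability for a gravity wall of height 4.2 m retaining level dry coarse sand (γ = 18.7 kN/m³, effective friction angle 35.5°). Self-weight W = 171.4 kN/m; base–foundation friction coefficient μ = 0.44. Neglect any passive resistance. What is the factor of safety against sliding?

K_a = tan²(45° − 35.5°/2) = 0.2653.
P_a = ½K_aγH² = 0.5×0.2653×18.7×4.2² = 43.75 kN/m, acting at H/3 = 1.400 m above the base.
FS_sliding = μW / P_a = 0.44×171.4 / 43.75 = 1.724.

1.72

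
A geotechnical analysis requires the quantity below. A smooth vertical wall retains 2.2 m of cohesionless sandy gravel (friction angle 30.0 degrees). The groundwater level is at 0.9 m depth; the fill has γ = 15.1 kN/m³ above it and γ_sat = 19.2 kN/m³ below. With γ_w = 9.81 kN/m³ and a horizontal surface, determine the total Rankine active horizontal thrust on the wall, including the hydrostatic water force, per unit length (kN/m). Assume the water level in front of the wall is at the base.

18.9 kN/m

K_a = tan²(45° − φ/2) = 0.3333.
γ' = 19.2 − 9.81 = 9.390 kN/m³. Depth below WT = 1.3 m.
σ'_h at WT = K_a γ d_w = 4.530 kPa; at base = 4.530 + K_a γ' × 1.3 = 8.599 kPa.
P₁ (0–0.9 m) = ½×4.530×0.9 = 2.038. P₂ (0.9–2.2 m) = ½(4.530+8.599)×1.3 = 8.534.
P_w = ½ γ_w h₂² = 0.5×9.81×1.3² = 8.289. Total = 2.038+8.534+8.289 = 18.86 kN/m.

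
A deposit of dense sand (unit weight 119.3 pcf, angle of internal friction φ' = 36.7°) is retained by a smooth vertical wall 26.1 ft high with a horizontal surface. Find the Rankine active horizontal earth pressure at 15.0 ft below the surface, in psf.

K_a = (1 − sin φ)/(1 + sin φ) = 0.2519.
σ_h = K_a γ z = 0.2519 × 119.3 × 15.0 = 450.7 psf.

451 psf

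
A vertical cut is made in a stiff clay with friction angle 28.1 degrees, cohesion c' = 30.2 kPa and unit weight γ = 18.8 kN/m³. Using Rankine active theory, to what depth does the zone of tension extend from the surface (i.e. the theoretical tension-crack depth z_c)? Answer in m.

K_a = tan²(45° − 28.1°/2) = 0.3596; √K_a = 0.5997.
The active pressure is zero where K_a γ z = 2c√K_a, so z_c = 2c/(γ√K_a) = 2×30.2/(18.8×0.5997) = 5.358 m.

5.36 m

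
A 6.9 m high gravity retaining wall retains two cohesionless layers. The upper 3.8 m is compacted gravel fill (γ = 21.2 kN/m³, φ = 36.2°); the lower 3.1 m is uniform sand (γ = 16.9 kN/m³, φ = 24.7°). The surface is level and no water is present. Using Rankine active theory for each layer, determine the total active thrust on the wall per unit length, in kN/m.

175 kN/m

K_a1 = tan²(45°−36.2°/2) = 0.2574; K_a2 = tan²(45°−24.7°/2) = 0.4106.
Layer 1: σ at base = K_a1 γ₁ h₁ = 20.73 kPa; P₁ = ½×20.73×3.8 = 39.40.
Layer 2: σ_v at top = γ₁h₁ = 80.56; σ_h top = K_a2×80.56 = 33.08; σ_h base = K_a2×(80.56+16.9×3.1) = 54.59.
P₂ = ½(33.08+54.59)×3.1 = 135.9. Total P_a = 39.40+135.9 = 175.3 kN/m.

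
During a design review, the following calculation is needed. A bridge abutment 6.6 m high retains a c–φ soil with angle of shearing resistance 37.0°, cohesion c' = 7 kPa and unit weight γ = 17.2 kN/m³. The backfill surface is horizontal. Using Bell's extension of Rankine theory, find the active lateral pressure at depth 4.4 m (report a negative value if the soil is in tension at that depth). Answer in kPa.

K_a = (1 − sin φ)/(1 + sin φ) = 0.2486.
σ_a = K_a γ z − 2c√K_a = 0.2486×17.2×4.4 − 2×7×0.4986 = 11.83 kPa.

11.8 kPa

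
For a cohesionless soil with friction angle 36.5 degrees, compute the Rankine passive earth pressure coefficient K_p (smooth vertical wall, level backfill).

3.94

K_p = (1 + sin φ)/(1 − sin φ) = tan²(45° + 36.5°/2) = 3.936.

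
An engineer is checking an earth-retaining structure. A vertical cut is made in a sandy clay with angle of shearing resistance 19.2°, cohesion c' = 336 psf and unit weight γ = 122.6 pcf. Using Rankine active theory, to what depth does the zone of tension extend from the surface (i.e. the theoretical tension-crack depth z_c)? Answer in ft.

7.71 ft

K_a = tan²(45° − 19.2°/2) = 0.5050; √K_a = 0.7107.
The active pressure is zero where K_a γ z = 2c√K_a, so z_c = 2c/(γ√K_a) = 2×336/(122.6×0.7107) = 7.713 ft.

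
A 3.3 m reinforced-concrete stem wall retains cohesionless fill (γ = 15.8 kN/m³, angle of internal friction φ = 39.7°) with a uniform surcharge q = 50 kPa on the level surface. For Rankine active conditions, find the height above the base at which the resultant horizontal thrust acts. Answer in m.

1.46 m

K_a = 0.2204.
Triangular part P₁ = ½K_aγH² = 18.96 at H/3 = 1.100 m; rectangular part P₂ = K_a q H = 36.37 at H/2 = 1.650 m.
ȳ = (P₁·1.100 + P₂·1.650)/(P₁+P₂) = 1.462 m.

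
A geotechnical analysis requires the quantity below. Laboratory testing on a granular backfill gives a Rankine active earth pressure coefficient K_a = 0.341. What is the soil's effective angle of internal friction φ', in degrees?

K_a = tan²(45° − φ/2) ⇒ 45° − φ/2 = arctan(√0.341) = 30.28°.
φ = 2(45° − 30.28°) = 29.43°.

29.4°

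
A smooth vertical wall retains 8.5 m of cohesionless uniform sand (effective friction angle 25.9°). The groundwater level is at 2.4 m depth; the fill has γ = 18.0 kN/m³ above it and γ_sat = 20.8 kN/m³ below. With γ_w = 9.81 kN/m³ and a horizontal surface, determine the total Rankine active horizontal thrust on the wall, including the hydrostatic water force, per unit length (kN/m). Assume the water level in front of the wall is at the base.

K_a = tan²(45° − φ/2) = 0.3920.
γ' = 20.8 − 9.81 = 10.99 kN/m³. Depth below WT = 6.1 m.
σ'_h at WT = K_a γ d_w = 16.93 kPa; at base = 16.93 + K_a γ' × 6.1 = 43.21 kPa.
P₁ (0–2.4 m) = ½×16.93×2.4 = 20.32. P₂ (2.4–8.5 m) = ½(16.93+43.21)×6.1 = 183.4.
P_w = ½ γ_w h₂² = 0.5×9.81×6.1² = 182.5. Total = 20.32+183.4+182.5 = 386.3 kN/m.

386 kN/m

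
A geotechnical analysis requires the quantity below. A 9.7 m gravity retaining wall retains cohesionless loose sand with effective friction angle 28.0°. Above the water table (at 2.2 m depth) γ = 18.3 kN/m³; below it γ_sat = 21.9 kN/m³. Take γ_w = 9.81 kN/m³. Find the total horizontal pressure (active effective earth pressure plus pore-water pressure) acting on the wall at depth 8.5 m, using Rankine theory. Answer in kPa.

104 kPa

K_a = (1 − sin φ)/(1 + sin φ) = 0.3610.
γ' = 21.9 − 9.81 = 12.09 kN/m³.
Effective vertical stress at 8.5 m: σ'_v = 18.3×2.2 + 12.09×6.30 = 116.4 kPa.
σ'_h = K_a σ'_v = 0.3610 × 116.4 = 42.03 kPa; u = γ_w × 6.30 = 61.80 kPa.
Total σ_h = 42.03 + 61.80 = 103.8 kPa.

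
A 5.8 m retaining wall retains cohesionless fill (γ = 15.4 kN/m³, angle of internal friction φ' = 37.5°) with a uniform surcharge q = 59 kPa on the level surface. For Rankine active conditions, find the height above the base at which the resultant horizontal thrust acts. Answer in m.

2.48 m

K_a = 0.2432.
Triangular part P₁ = ½K_aγH² = 62.99 at H/3 = 1.933 m; rectangular part P₂ = K_a q H = 83.22 at H/2 = 2.900 m.
ȳ = (P₁·1.933 + P₂·2.900)/(P₁+P₂) = 2.484 m.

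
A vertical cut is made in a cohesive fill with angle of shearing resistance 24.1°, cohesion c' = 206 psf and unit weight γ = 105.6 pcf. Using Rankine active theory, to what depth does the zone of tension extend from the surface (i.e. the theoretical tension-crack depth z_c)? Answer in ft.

6.02 ft

K_a = tan²(45° − 24.1°/2) = 0.4201; √K_a = 0.6482.
The active pressure is zero where K_a γ z = 2c√K_a, so z_c = 2c/(γ√K_a) = 2×206/(105.6×0.6482) = 6.019 ft.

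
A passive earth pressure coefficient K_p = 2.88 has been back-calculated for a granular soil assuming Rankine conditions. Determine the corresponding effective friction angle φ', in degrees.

K_p = (1+sin φ)/(1−sin φ) ⇒ sin φ = (K_p − 1)/(K_p + 1) = 0.4845.
φ = arcsin(0.4845) = 28.98°.

29.0°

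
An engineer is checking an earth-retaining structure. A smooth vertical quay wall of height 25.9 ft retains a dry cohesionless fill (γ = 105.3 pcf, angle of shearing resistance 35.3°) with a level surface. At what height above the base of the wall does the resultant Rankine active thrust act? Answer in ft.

8.63 ft

K_a = 0.2675.
The pressure distribution is triangular, so the resultant acts at H/3 above the base = 25.9/3 = 8.633 ft.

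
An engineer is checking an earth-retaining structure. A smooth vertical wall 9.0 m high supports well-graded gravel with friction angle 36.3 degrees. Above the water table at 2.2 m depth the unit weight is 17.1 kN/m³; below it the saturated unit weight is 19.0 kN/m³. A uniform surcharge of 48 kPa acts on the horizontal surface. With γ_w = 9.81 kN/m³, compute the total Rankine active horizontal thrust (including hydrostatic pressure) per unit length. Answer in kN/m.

K_a = tan²(45° − φ/2) = 0.2563.
γ' = 19.0 − 9.81 = 9.190 kN/m³. h₂ = H − d_w = 6.8 m.
σ'_h: at surface K_a·q = 12.30; at WT K_a(q+γd_w) = 21.94; at base K_a(q+γd_w+γ'h₂) = 37.96 kPa.
P₁ = ½(12.30+21.94)×2.2 = 37.67; P₂ = ½(21.94+37.96)×6.8 = 203.7; P_w = ½γ_w h₂² = 226.8.
Total = 37.67+203.7+226.8 = 468.1 kN/m.

468 kN/m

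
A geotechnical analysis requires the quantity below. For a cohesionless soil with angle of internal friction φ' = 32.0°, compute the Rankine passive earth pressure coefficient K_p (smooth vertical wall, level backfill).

3.25

K_p = (1 + sin φ)/(1 − sin φ) = tan²(45° + 32.0°/2) = 3.255.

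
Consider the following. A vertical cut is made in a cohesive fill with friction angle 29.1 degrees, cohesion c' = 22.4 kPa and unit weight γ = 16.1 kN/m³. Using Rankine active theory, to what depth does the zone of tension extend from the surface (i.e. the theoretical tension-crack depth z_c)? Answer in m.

4.73 m

K_a = tan²(45° − 29.1°/2) = 0.3456; √K_a = 0.5879.
The active pressure is zero where K_a γ z = 2c√K_a, so z_c = 2c/(γ√K_a) = 2×22.4/(16.1×0.5879) = 4.733 m.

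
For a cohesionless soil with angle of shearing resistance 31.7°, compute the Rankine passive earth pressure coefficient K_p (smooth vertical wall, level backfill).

3.21

K_p = (1 + sin φ)/(1 − sin φ) = tan²(45° + 31.7°/2) = 3.215.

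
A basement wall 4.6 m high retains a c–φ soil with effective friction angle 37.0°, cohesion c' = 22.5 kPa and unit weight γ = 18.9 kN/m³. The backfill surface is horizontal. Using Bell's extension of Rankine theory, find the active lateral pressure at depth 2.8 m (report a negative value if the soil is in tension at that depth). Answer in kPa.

-9.28 kPa

K_a = (1 − sin φ)/(1 + sin φ) = 0.2486.
σ_a = K_a γ z − 2c√K_a = 0.2486×18.9×2.8 − 2×22.5×0.4986 = -9.281 kPa.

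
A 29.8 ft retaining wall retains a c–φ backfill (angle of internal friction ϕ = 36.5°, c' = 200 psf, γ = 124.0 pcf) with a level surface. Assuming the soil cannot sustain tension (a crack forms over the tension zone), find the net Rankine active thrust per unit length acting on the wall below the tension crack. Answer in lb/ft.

K_a = 0.2541; √K_a = 0.5040.
Tension-crack depth z_c = 2c/(γ√K_a) = 2×200/(124.0×0.5040) = 6.400 ft.
σ_a at base = K_a γ H − 2c√K_a = 0.2541×124.0×29.8 − 2×200×0.5040 = 737.2 psf.
P_a = ½ × 737.2 × (H − z_c) = 0.5×737.2×23.40 = 8625 lb/ft.

8630 lb/ft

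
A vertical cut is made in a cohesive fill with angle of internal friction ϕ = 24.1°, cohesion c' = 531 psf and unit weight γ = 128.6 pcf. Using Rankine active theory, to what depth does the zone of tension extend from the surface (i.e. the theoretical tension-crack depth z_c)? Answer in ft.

12.7 ft

K_a = tan²(45° − 24.1°/2) = 0.4201; √K_a = 0.6482.
The active pressure is zero where K_a γ z = 2c√K_a, so z_c = 2c/(γ√K_a) = 2×531/(128.6×0.6482) = 12.74 ft.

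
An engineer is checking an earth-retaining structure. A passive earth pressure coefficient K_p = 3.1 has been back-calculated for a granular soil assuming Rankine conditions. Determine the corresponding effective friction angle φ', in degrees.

K_p = (1+sin φ)/(1−sin φ) ⇒ sin φ = (K_p − 1)/(K_p + 1) = 0.5122.
φ = arcsin(0.5122) = 30.81°.

30.8°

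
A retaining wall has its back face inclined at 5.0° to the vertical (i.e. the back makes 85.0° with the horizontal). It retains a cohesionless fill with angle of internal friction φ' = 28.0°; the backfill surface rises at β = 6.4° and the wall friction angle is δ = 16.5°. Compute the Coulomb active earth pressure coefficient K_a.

0.394

K_a = sin²(α+φ) / [sin²α · sin(α−δ) · (1 + √{sin(φ+δ)sin(φ−β) / (sin(α−δ)sin(α+β))})²].
With α = 85.0°, φ = 28.0°, δ = 16.5°, β = 6.4°: K_a = 0.3937.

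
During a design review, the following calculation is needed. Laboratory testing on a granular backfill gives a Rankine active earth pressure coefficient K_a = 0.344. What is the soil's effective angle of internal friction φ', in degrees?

K_a = tan²(45° − φ/2) ⇒ 45° − φ/2 = arctan(√0.344) = 30.39°.
φ = 2(45° − 30.39°) = 29.22°.

29.2°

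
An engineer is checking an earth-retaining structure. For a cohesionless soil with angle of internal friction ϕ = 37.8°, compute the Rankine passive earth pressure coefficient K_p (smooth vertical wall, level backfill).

K_p = (1 + sin φ)/(1 − sin φ) = tan²(45° + 37.8°/2) = 4.167.

4.17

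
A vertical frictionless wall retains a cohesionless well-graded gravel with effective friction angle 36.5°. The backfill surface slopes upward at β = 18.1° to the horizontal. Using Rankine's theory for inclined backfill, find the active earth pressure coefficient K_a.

0.289

K_a = cos β · (cos β − √(cos²β − cos²φ)) / (cos β + √(cos²β − cos²φ)).
cos β = 0.9505, cos φ = 0.8039, √(cos²β − cos²φ) = 0.5072.
K_a = 0.9505 × (0.9505 − 0.5072)/(0.9505 + 0.5072) = 0.2890.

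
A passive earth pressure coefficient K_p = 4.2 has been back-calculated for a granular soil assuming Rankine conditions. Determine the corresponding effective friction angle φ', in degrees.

38.0°

K_p = (1+sin φ)/(1−sin φ) ⇒ sin φ = (K_p − 1)/(K_p + 1) = 0.6154.
φ = arcsin(0.6154) = 37.98°.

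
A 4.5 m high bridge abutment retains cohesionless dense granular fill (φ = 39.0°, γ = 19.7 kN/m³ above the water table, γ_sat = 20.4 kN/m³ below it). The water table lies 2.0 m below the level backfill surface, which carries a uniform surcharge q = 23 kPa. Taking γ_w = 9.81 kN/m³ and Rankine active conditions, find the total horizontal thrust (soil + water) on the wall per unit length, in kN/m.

K_a = tan²(45° − φ/2) = 0.2275.
γ' = 20.4 − 9.81 = 10.59 kN/m³. h₂ = H − d_w = 2.5 m.
σ'_h: at surface K_a·q = 5.233; at WT K_a(q+γd_w) = 14.20; at base K_a(q+γd_w+γ'h₂) = 20.22 kPa.
P₁ = ½(5.233+14.20)×2.0 = 19.43; P₂ = ½(14.20+20.22)×2.5 = 43.02; P_w = ½γ_w h₂² = 30.66.
Total = 19.43+43.02+30.66 = 93.11 kN/m.

93.1 kN/m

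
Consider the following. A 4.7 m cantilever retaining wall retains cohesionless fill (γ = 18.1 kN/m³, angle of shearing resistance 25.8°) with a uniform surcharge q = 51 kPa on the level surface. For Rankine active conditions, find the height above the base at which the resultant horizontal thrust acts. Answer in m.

K_a = 0.3935.
Triangular part P₁ = ½K_aγH² = 78.67 at H/3 = 1.567 m; rectangular part P₂ = K_a q H = 94.32 at H/2 = 2.350 m.
ȳ = (P₁·1.567 + P₂·2.350)/(P₁+P₂) = 1.994 m.

1.99 m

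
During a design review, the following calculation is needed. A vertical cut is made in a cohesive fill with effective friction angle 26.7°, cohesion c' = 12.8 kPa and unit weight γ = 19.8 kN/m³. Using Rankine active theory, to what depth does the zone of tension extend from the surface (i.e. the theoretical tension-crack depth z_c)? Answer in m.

K_a = tan²(45° − 26.7°/2) = 0.3800; √K_a = 0.6164.
The active pressure is zero where K_a γ z = 2c√K_a, so z_c = 2c/(γ√K_a) = 2×12.8/(19.8×0.6164) = 2.098 m.

2.10 m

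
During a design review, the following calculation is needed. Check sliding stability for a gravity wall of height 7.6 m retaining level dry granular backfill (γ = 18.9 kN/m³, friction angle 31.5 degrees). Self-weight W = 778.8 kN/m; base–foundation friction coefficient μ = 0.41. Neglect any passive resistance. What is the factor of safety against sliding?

K_a = tan²(45° − 31.5°/2) = 0.3136.
P_a = ½K_aγH² = 0.5×0.3136×18.9×7.6² = 171.2 kN/m, acting at H/3 = 2.533 m above the base.
FS_sliding = μW / P_a = 0.41×778.8 / 171.2 = 1.865.

1.87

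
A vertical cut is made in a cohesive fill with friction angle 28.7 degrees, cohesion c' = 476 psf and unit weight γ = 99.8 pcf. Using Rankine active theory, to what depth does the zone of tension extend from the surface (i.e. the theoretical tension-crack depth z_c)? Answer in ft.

16.1 ft

K_a = tan²(45° − 28.7°/2) = 0.3511; √K_a = 0.5926.
The active pressure is zero where K_a γ z = 2c√K_a, so z_c = 2c/(γ√K_a) = 2×476/(99.8×0.5926) = 16.10 ft.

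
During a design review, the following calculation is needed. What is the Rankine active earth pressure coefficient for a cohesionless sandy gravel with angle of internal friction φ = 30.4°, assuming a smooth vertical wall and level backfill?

0.328

K_a = tan²(45° − φ/2) = tan²(29.80°) = 0.3280.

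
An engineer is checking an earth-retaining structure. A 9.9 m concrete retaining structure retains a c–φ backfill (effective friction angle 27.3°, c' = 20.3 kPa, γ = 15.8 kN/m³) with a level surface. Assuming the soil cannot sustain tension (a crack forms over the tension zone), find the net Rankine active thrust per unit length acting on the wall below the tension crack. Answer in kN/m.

94.7 kN/m

K_a = 0.3711; √K_a = 0.6092.
Tension-crack depth z_c = 2c/(γ√K_a) = 2×20.3/(15.8×0.6092) = 4.218 m.
σ_a at base = K_a γ H − 2c√K_a = 0.3711×15.8×9.9 − 2×20.3×0.6092 = 33.32 kPa.
P_a = ½ × 33.32 × (H − z_c) = 0.5×33.32×5.682 = 94.66 kN/m.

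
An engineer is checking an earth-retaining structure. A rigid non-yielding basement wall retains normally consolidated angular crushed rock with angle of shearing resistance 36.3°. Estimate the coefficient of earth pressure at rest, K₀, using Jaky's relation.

0.408

K₀ = 1 − sin φ' = 1 − sin 36.3° = 0.4080.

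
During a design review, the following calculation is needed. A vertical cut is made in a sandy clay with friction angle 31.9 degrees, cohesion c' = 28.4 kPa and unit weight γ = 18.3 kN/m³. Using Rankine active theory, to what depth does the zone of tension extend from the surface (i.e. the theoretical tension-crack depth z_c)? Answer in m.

K_a = tan²(45° − 31.9°/2) = 0.3085; √K_a = 0.5555.
The active pressure is zero where K_a γ z = 2c√K_a, so z_c = 2c/(γ√K_a) = 2×28.4/(18.3×0.5555) = 5.588 m.

5.59 m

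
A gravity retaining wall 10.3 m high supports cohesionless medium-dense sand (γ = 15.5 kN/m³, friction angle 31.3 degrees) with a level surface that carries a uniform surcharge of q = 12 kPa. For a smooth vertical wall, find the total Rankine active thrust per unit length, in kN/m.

K_a = tan²(45° − φ/2) = 0.3162.
Soil triangle: ½ K_a γ H² = 0.5×0.3162×15.5×10.3² = 260.0 kN/m.
Surcharge rectangle: K_a q H = 0.3162×12×10.3 = 39.08 kN/m.
Total = 260.0 + 39.08 = 299.1 kN/m.

299 kN/m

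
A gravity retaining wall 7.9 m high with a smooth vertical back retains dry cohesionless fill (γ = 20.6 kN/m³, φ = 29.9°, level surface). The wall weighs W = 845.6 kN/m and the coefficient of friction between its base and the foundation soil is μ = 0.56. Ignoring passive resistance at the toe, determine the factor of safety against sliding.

K_a = tan²(45° − 29.9°/2) = 0.3347.
P_a = ½K_aγH² = 0.5×0.3347×20.6×7.9² = 215.1 kN/m, acting at H/3 = 2.633 m above the base.
FS_sliding = μW / P_a = 0.56×845.6 / 215.1 = 2.201.

2.20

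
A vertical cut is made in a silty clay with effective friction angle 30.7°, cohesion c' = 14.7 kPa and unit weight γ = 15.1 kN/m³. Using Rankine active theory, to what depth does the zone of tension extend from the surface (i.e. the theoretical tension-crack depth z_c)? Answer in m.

3.42 m

K_a = tan²(45° − 30.7°/2) = 0.3240; √K_a = 0.5692.
The active pressure is zero where K_a γ z = 2c√K_a, so z_c = 2c/(γ√K_a) = 2×14.7/(15.1×0.5692) = 3.420 m.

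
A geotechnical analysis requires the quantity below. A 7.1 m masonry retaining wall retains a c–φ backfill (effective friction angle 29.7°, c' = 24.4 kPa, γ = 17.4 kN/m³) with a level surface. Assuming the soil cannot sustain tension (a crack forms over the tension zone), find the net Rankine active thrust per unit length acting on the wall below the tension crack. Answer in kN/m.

K_a = 0.3374; √K_a = 0.5808.
Tension-crack depth z_c = 2c/(γ√K_a) = 2×24.4/(17.4×0.5808) = 4.828 m.
σ_a at base = K_a γ H − 2c√K_a = 0.3374×17.4×7.1 − 2×24.4×0.5808 = 13.33 kPa.
P_a = ½ × 13.33 × (H − z_c) = 0.5×13.33×2.272 = 15.15 kN/m.

15.1 kN/m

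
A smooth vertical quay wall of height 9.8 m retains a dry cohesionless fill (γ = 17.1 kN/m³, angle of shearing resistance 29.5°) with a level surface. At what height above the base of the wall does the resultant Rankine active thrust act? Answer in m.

3.27 m

K_a = 0.3401.
The pressure distribution is triangular, so the resultant acts at H/3 above the base = 9.8/3 = 3.267 m.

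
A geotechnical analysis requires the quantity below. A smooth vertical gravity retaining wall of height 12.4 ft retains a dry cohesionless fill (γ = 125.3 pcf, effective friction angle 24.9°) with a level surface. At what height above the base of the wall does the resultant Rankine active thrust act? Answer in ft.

4.13 ft

K_a = 0.4074.
The pressure distribution is triangular, so the resultant acts at H/3 above the base = 12.4/3 = 4.133 ft.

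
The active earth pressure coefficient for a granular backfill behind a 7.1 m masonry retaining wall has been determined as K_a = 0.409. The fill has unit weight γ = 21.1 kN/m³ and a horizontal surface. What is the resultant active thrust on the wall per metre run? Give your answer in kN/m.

P = ½ K_a γ H² = 0.5 × 0.409 × 21.1 × 7.1² = 217.5 kN/m.

218 kN/m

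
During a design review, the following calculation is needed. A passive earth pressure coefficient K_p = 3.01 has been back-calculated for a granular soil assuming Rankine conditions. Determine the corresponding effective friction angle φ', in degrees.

K_p = (1+sin φ)/(1−sin φ) ⇒ sin φ = (K_p − 1)/(K_p + 1) = 0.5012.
φ = arcsin(0.5012) = 30.08°.

30.1°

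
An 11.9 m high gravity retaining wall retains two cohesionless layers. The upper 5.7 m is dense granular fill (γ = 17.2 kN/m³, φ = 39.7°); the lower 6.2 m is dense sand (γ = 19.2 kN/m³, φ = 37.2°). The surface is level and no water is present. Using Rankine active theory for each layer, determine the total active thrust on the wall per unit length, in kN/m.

302 kN/m

K_a1 = tan²(45°−39.7°/2) = 0.2204; K_a2 = tan²(45°−37.2°/2) = 0.2464.
Layer 1: σ at base = K_a1 γ₁ h₁ = 21.61 kPa; P₁ = ½×21.61×5.7 = 61.59.
Layer 2: σ_v at top = γ₁h₁ = 98.04; σ_h top = K_a2×98.04 = 24.16; σ_h base = K_a2×(98.04+19.2×6.2) = 53.49.
P₂ = ½(24.16+53.49)×6.2 = 240.7. Total P_a = 61.59+240.7 = 302.3 kN/m.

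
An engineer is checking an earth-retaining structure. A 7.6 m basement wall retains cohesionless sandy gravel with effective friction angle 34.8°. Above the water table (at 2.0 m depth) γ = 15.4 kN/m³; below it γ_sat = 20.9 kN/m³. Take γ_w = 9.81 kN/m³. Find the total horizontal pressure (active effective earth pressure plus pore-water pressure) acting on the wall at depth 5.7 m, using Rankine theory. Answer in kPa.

55.9 kPa

K_a = (1 − sin φ)/(1 + sin φ) = 0.2733.
γ' = 20.9 − 9.81 = 11.09 kN/m³.
Effective vertical stress at 5.7 m: σ'_v = 15.4×2.0 + 11.09×3.70 = 71.83 kPa.
σ'_h = K_a σ'_v = 0.2733 × 71.83 = 19.63 kPa; u = γ_w × 3.70 = 36.30 kPa.
Total σ_h = 19.63 + 36.30 = 55.93 kPa.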